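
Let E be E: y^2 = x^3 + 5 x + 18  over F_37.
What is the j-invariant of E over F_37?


Delta = -16(4 a^3 + 27 b^2) mod 37 = 32
-1728 * (4 a)^3 = -1728 * (4*5)^3 mod 37 = 14
j = 14 * 32^(-1) mod 37 = 12

j = 12 (mod 37)


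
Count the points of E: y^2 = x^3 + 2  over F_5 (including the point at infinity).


For each x in F_5, count y with y^2 = x^3 + 0 x + 2 mod 5:
  x = 2: RHS = 0, y in [0]  -> 1 point(s)
  x = 3: RHS = 4, y in [2, 3]  -> 2 point(s)
  x = 4: RHS = 1, y in [1, 4]  -> 2 point(s)
Affine points: 5. Add the point at infinity: total = 6.

#E(F_5) = 6


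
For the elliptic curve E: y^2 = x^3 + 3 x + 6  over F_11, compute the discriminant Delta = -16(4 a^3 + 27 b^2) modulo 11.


4 a^3 + 27 b^2 = 4*3^3 + 27*6^2 = 108 + 972 = 1080
Delta = -16 * (1080) = -17280
Delta mod 11 = 1

Delta = 1 (mod 11)


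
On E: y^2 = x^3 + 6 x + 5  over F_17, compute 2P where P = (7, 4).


Doubling: s = (3 x1^2 + a) / (2 y1)
s = (3*7^2 + 6) / (2*4) mod 17 = 0
x3 = s^2 - 2 x1 mod 17 = 0^2 - 2*7 = 3
y3 = s (x1 - x3) - y1 mod 17 = 0 * (7 - 3) - 4 = 13

2P = (3, 13)


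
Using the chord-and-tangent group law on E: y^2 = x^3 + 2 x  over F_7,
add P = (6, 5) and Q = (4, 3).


P != Q, so use the chord formula.
s = (y2 - y1) / (x2 - x1) = (5) / (5) mod 7 = 1
x3 = s^2 - x1 - x2 mod 7 = 1^2 - 6 - 4 = 5
y3 = s (x1 - x3) - y1 mod 7 = 1 * (6 - 5) - 5 = 3

P + Q = (5, 3)


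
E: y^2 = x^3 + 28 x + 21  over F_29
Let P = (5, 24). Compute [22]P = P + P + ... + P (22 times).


k = 22 = 10110_2 (binary, LSB first: 01101)
Double-and-add from P = (5, 24):
  bit 0 = 0: acc unchanged = O
  bit 1 = 1: acc = O + (3, 25) = (3, 25)
  bit 2 = 1: acc = (3, 25) + (10, 5) = (7, 3)
  bit 3 = 0: acc unchanged = (7, 3)
  bit 4 = 1: acc = (7, 3) + (9, 25) = (18, 21)

22P = (18, 21)


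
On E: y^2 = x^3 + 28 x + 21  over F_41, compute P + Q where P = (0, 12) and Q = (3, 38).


P != Q, so use the chord formula.
s = (y2 - y1) / (x2 - x1) = (26) / (3) mod 41 = 36
x3 = s^2 - x1 - x2 mod 41 = 36^2 - 0 - 3 = 22
y3 = s (x1 - x3) - y1 mod 41 = 36 * (0 - 22) - 12 = 16

P + Q = (22, 16)


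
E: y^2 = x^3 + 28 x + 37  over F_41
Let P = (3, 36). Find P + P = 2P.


Doubling: s = (3 x1^2 + a) / (2 y1)
s = (3*3^2 + 28) / (2*36) mod 41 = 15
x3 = s^2 - 2 x1 mod 41 = 15^2 - 2*3 = 14
y3 = s (x1 - x3) - y1 mod 41 = 15 * (3 - 14) - 36 = 4

2P = (14, 4)


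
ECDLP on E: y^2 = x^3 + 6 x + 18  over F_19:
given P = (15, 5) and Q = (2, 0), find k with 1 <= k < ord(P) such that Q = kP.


Enumerate multiples of P until we hit Q = (2, 0):
  1P = (15, 5)
  2P = (6, 17)
  3P = (4, 12)
  4P = (7, 2)
  5P = (1, 5)
  6P = (3, 14)
  7P = (17, 6)
  8P = (11, 16)
  9P = (16, 12)
  10P = (18, 12)
  11P = (2, 0)
Match found at i = 11.

k = 11


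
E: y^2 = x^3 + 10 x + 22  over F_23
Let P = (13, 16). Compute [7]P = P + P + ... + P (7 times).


k = 7 = 111_2 (binary, LSB first: 111)
Double-and-add from P = (13, 16):
  bit 0 = 1: acc = O + (13, 16) = (13, 16)
  bit 1 = 1: acc = (13, 16) + (9, 17) = (14, 13)
  bit 2 = 1: acc = (14, 13) + (5, 6) = (10, 8)

7P = (10, 8)


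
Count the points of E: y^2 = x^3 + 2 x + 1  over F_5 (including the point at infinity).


For each x in F_5, count y with y^2 = x^3 + 2 x + 1 mod 5:
  x = 0: RHS = 1, y in [1, 4]  -> 2 point(s)
  x = 1: RHS = 4, y in [2, 3]  -> 2 point(s)
  x = 3: RHS = 4, y in [2, 3]  -> 2 point(s)
Affine points: 6. Add the point at infinity: total = 7.

#E(F_5) = 7


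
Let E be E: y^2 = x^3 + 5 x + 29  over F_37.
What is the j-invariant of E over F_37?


Delta = -16(4 a^3 + 27 b^2) mod 37 = 20
-1728 * (4 a)^3 = -1728 * (4*5)^3 mod 37 = 14
j = 14 * 20^(-1) mod 37 = 34

j = 34 (mod 37)


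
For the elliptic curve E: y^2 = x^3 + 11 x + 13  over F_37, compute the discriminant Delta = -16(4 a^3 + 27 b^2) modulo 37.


4 a^3 + 27 b^2 = 4*11^3 + 27*13^2 = 5324 + 4563 = 9887
Delta = -16 * (9887) = -158192
Delta mod 37 = 20

Delta = 20 (mod 37)


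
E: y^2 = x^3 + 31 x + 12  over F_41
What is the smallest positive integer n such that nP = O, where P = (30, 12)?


Compute successive multiples of P until we hit O:
  1P = (30, 12)
  2P = (27, 27)
  3P = (9, 6)
  4P = (23, 31)
  5P = (28, 6)
  6P = (33, 20)
  7P = (17, 9)
  8P = (4, 35)
  ... (continuing to 44P)
  44P = O

ord(P) = 44


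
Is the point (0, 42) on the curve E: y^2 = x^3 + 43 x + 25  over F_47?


Check whether y^2 = x^3 + 43 x + 25 (mod 47) for (x, y) = (0, 42).
LHS: y^2 = 42^2 mod 47 = 25
RHS: x^3 + 43 x + 25 = 0^3 + 43*0 + 25 mod 47 = 25
LHS = RHS

Yes, on the curve


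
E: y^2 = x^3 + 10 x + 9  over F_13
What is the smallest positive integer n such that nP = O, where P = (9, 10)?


Compute successive multiples of P until we hit O:
  1P = (9, 10)
  2P = (9, 3)
  3P = O

ord(P) = 3


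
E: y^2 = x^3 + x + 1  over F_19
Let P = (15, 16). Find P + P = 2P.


Doubling: s = (3 x1^2 + a) / (2 y1)
s = (3*15^2 + 1) / (2*16) mod 19 = 14
x3 = s^2 - 2 x1 mod 19 = 14^2 - 2*15 = 14
y3 = s (x1 - x3) - y1 mod 19 = 14 * (15 - 14) - 16 = 17

2P = (14, 17)


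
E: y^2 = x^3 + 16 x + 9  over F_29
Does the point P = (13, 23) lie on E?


Check whether y^2 = x^3 + 16 x + 9 (mod 29) for (x, y) = (13, 23).
LHS: y^2 = 23^2 mod 29 = 7
RHS: x^3 + 16 x + 9 = 13^3 + 16*13 + 9 mod 29 = 7
LHS = RHS

Yes, on the curve


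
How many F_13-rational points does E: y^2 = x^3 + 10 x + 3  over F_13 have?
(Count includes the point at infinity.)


For each x in F_13, count y with y^2 = x^3 + 10 x + 3 mod 13:
  x = 0: RHS = 3, y in [4, 9]  -> 2 point(s)
  x = 1: RHS = 1, y in [1, 12]  -> 2 point(s)
  x = 4: RHS = 3, y in [4, 9]  -> 2 point(s)
  x = 5: RHS = 9, y in [3, 10]  -> 2 point(s)
  x = 7: RHS = 0, y in [0]  -> 1 point(s)
  x = 8: RHS = 10, y in [6, 7]  -> 2 point(s)
  x = 9: RHS = 3, y in [4, 9]  -> 2 point(s)
  x = 11: RHS = 1, y in [1, 12]  -> 2 point(s)
Affine points: 15. Add the point at infinity: total = 16.

#E(F_13) = 16


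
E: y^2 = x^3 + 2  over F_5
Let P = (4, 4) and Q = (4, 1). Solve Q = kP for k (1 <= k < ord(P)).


Enumerate multiples of P until we hit Q = (4, 1):
  1P = (4, 4)
  2P = (3, 2)
  3P = (2, 0)
  4P = (3, 3)
  5P = (4, 1)
Match found at i = 5.

k = 5


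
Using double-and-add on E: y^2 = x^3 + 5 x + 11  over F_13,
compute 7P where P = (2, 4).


k = 7 = 111_2 (binary, LSB first: 111)
Double-and-add from P = (2, 4):
  bit 0 = 1: acc = O + (2, 4) = (2, 4)
  bit 1 = 1: acc = (2, 4) + (6, 7) = (8, 11)
  bit 2 = 1: acc = (8, 11) + (4, 11) = (1, 2)

7P = (1, 2)


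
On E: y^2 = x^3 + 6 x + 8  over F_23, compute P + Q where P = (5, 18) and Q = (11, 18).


P != Q, so use the chord formula.
s = (y2 - y1) / (x2 - x1) = (0) / (6) mod 23 = 0
x3 = s^2 - x1 - x2 mod 23 = 0^2 - 5 - 11 = 7
y3 = s (x1 - x3) - y1 mod 23 = 0 * (5 - 7) - 18 = 5

P + Q = (7, 5)


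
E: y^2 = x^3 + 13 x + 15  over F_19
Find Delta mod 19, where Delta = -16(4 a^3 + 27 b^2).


4 a^3 + 27 b^2 = 4*13^3 + 27*15^2 = 8788 + 6075 = 14863
Delta = -16 * (14863) = -237808
Delta mod 19 = 15

Delta = 15 (mod 19)


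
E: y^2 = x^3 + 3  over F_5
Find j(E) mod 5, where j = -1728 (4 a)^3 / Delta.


Delta = -16(4 a^3 + 27 b^2) mod 5 = 2
-1728 * (4 a)^3 = -1728 * (4*0)^3 mod 5 = 0
j = 0 * 2^(-1) mod 5 = 0

j = 0 (mod 5)


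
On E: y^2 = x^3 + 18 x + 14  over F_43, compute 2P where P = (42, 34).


Doubling: s = (3 x1^2 + a) / (2 y1)
s = (3*42^2 + 18) / (2*34) mod 43 = 6
x3 = s^2 - 2 x1 mod 43 = 6^2 - 2*42 = 38
y3 = s (x1 - x3) - y1 mod 43 = 6 * (42 - 38) - 34 = 33

2P = (38, 33)


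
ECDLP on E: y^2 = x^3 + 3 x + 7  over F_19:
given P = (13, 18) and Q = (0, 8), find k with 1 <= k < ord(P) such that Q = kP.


Enumerate multiples of P until we hit Q = (0, 8):
  1P = (13, 18)
  2P = (0, 11)
  3P = (10, 7)
  4P = (1, 7)
  5P = (16, 3)
  6P = (15, 11)
  7P = (8, 12)
  8P = (4, 8)
  9P = (3, 10)
  10P = (12, 17)
  11P = (14, 0)
  12P = (12, 2)
  13P = (3, 9)
  14P = (4, 11)
  15P = (8, 7)
  16P = (15, 8)
  17P = (16, 16)
  18P = (1, 12)
  19P = (10, 12)
  20P = (0, 8)
Match found at i = 20.

k = 20


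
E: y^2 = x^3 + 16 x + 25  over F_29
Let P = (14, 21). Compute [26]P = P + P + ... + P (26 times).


k = 26 = 11010_2 (binary, LSB first: 01011)
Double-and-add from P = (14, 21):
  bit 0 = 0: acc unchanged = O
  bit 1 = 1: acc = O + (25, 10) = (25, 10)
  bit 2 = 0: acc unchanged = (25, 10)
  bit 3 = 1: acc = (25, 10) + (24, 9) = (10, 5)
  bit 4 = 1: acc = (10, 5) + (19, 5) = (0, 24)

26P = (0, 24)


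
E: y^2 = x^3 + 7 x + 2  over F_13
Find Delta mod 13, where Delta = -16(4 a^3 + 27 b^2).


4 a^3 + 27 b^2 = 4*7^3 + 27*2^2 = 1372 + 108 = 1480
Delta = -16 * (1480) = -23680
Delta mod 13 = 6

Delta = 6 (mod 13)


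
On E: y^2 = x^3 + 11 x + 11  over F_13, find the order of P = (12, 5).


Compute successive multiples of P until we hit O:
  1P = (12, 5)
  2P = (5, 10)
  3P = (5, 3)
  4P = (12, 8)
  5P = O

ord(P) = 5


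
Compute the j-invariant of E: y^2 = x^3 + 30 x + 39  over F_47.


Delta = -16(4 a^3 + 27 b^2) mod 47 = 37
-1728 * (4 a)^3 = -1728 * (4*30)^3 mod 47 = 25
j = 25 * 37^(-1) mod 47 = 21

j = 21 (mod 47)


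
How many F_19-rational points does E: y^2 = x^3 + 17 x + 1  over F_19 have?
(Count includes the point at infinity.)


For each x in F_19, count y with y^2 = x^3 + 17 x + 1 mod 19:
  x = 0: RHS = 1, y in [1, 18]  -> 2 point(s)
  x = 1: RHS = 0, y in [0]  -> 1 point(s)
  x = 2: RHS = 5, y in [9, 10]  -> 2 point(s)
  x = 4: RHS = 0, y in [0]  -> 1 point(s)
  x = 7: RHS = 7, y in [8, 11]  -> 2 point(s)
  x = 9: RHS = 9, y in [3, 16]  -> 2 point(s)
  x = 13: RHS = 6, y in [5, 14]  -> 2 point(s)
  x = 14: RHS = 0, y in [0]  -> 1 point(s)
  x = 17: RHS = 16, y in [4, 15]  -> 2 point(s)
Affine points: 15. Add the point at infinity: total = 16.

#E(F_19) = 16


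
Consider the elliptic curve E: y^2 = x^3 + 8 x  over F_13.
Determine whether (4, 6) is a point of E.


Check whether y^2 = x^3 + 8 x + 0 (mod 13) for (x, y) = (4, 6).
LHS: y^2 = 6^2 mod 13 = 10
RHS: x^3 + 8 x + 0 = 4^3 + 8*4 + 0 mod 13 = 5
LHS != RHS

No, not on the curve


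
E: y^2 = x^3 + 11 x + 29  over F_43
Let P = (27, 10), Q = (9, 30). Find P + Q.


P != Q, so use the chord formula.
s = (y2 - y1) / (x2 - x1) = (20) / (25) mod 43 = 18
x3 = s^2 - x1 - x2 mod 43 = 18^2 - 27 - 9 = 30
y3 = s (x1 - x3) - y1 mod 43 = 18 * (27 - 30) - 10 = 22

P + Q = (30, 22)


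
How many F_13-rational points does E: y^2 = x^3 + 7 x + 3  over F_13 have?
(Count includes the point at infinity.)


For each x in F_13, count y with y^2 = x^3 + 7 x + 3 mod 13:
  x = 0: RHS = 3, y in [4, 9]  -> 2 point(s)
  x = 2: RHS = 12, y in [5, 8]  -> 2 point(s)
  x = 3: RHS = 12, y in [5, 8]  -> 2 point(s)
  x = 4: RHS = 4, y in [2, 11]  -> 2 point(s)
  x = 6: RHS = 1, y in [1, 12]  -> 2 point(s)
  x = 8: RHS = 12, y in [5, 8]  -> 2 point(s)
Affine points: 12. Add the point at infinity: total = 13.

#E(F_13) = 13


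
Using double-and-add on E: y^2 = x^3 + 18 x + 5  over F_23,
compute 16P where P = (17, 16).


k = 16 = 10000_2 (binary, LSB first: 00001)
Double-and-add from P = (17, 16):
  bit 0 = 0: acc unchanged = O
  bit 1 = 0: acc unchanged = O
  bit 2 = 0: acc unchanged = O
  bit 3 = 0: acc unchanged = O
  bit 4 = 1: acc = O + (15, 19) = (15, 19)

16P = (15, 19)


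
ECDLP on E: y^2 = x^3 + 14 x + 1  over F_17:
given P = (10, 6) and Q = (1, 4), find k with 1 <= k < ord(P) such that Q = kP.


Enumerate multiples of P until we hit Q = (1, 4):
  1P = (10, 6)
  2P = (5, 3)
  3P = (1, 13)
  4P = (15, 13)
  5P = (13, 0)
  6P = (15, 4)
  7P = (1, 4)
Match found at i = 7.

k = 7


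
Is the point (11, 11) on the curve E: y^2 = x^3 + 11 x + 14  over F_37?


Check whether y^2 = x^3 + 11 x + 14 (mod 37) for (x, y) = (11, 11).
LHS: y^2 = 11^2 mod 37 = 10
RHS: x^3 + 11 x + 14 = 11^3 + 11*11 + 14 mod 37 = 23
LHS != RHS

No, not on the curve


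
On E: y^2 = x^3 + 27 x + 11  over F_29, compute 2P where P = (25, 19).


Doubling: s = (3 x1^2 + a) / (2 y1)
s = (3*25^2 + 27) / (2*19) mod 29 = 18
x3 = s^2 - 2 x1 mod 29 = 18^2 - 2*25 = 13
y3 = s (x1 - x3) - y1 mod 29 = 18 * (25 - 13) - 19 = 23

2P = (13, 23)


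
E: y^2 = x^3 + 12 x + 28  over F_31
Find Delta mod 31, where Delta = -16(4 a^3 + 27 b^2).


4 a^3 + 27 b^2 = 4*12^3 + 27*28^2 = 6912 + 21168 = 28080
Delta = -16 * (28080) = -449280
Delta mod 31 = 3

Delta = 3 (mod 31)


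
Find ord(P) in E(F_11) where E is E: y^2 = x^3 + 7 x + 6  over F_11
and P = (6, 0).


Compute successive multiples of P until we hit O:
  1P = (6, 0)
  2P = O

ord(P) = 2


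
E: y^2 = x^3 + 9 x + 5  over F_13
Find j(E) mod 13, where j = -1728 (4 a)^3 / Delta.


Delta = -16(4 a^3 + 27 b^2) mod 13 = 4
-1728 * (4 a)^3 = -1728 * (4*9)^3 mod 13 = 12
j = 12 * 4^(-1) mod 13 = 3

j = 3 (mod 13)


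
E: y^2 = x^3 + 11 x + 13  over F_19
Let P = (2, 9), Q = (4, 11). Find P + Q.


P != Q, so use the chord formula.
s = (y2 - y1) / (x2 - x1) = (2) / (2) mod 19 = 1
x3 = s^2 - x1 - x2 mod 19 = 1^2 - 2 - 4 = 14
y3 = s (x1 - x3) - y1 mod 19 = 1 * (2 - 14) - 9 = 17

P + Q = (14, 17)


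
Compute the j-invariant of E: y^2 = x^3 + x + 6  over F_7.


Delta = -16(4 a^3 + 27 b^2) mod 7 = 1
-1728 * (4 a)^3 = -1728 * (4*1)^3 mod 7 = 1
j = 1 * 1^(-1) mod 7 = 1

j = 1 (mod 7)


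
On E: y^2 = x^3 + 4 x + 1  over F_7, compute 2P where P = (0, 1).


Doubling: s = (3 x1^2 + a) / (2 y1)
s = (3*0^2 + 4) / (2*1) mod 7 = 2
x3 = s^2 - 2 x1 mod 7 = 2^2 - 2*0 = 4
y3 = s (x1 - x3) - y1 mod 7 = 2 * (0 - 4) - 1 = 5

2P = (4, 5)


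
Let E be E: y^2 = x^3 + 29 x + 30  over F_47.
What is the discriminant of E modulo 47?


4 a^3 + 27 b^2 = 4*29^3 + 27*30^2 = 97556 + 24300 = 121856
Delta = -16 * (121856) = -1949696
Delta mod 47 = 5

Delta = 5 (mod 47)


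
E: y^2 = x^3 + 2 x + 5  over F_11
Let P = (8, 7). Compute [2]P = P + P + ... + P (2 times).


k = 2 = 10_2 (binary, LSB first: 01)
Double-and-add from P = (8, 7):
  bit 0 = 0: acc unchanged = O
  bit 1 = 1: acc = O + (9, 9) = (9, 9)

2P = (9, 9)


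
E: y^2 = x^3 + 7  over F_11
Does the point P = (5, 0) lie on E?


Check whether y^2 = x^3 + 0 x + 7 (mod 11) for (x, y) = (5, 0).
LHS: y^2 = 0^2 mod 11 = 0
RHS: x^3 + 0 x + 7 = 5^3 + 0*5 + 7 mod 11 = 0
LHS = RHS

Yes, on the curve


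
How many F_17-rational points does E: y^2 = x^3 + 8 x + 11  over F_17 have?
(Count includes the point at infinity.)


For each x in F_17, count y with y^2 = x^3 + 8 x + 11 mod 17:
  x = 2: RHS = 1, y in [1, 16]  -> 2 point(s)
  x = 7: RHS = 2, y in [6, 11]  -> 2 point(s)
  x = 8: RHS = 9, y in [3, 14]  -> 2 point(s)
  x = 9: RHS = 13, y in [8, 9]  -> 2 point(s)
  x = 11: RHS = 2, y in [6, 11]  -> 2 point(s)
  x = 12: RHS = 16, y in [4, 13]  -> 2 point(s)
  x = 13: RHS = 0, y in [0]  -> 1 point(s)
  x = 15: RHS = 4, y in [2, 15]  -> 2 point(s)
  x = 16: RHS = 2, y in [6, 11]  -> 2 point(s)
Affine points: 17. Add the point at infinity: total = 18.

#E(F_17) = 18


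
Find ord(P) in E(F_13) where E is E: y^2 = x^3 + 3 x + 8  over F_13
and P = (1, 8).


Compute successive multiples of P until we hit O:
  1P = (1, 8)
  2P = (2, 3)
  3P = (9, 6)
  4P = (12, 11)
  5P = (12, 2)
  6P = (9, 7)
  7P = (2, 10)
  8P = (1, 5)
  ... (continuing to 9P)
  9P = O

ord(P) = 9


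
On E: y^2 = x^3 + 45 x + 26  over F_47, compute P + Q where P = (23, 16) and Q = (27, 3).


P != Q, so use the chord formula.
s = (y2 - y1) / (x2 - x1) = (34) / (4) mod 47 = 32
x3 = s^2 - x1 - x2 mod 47 = 32^2 - 23 - 27 = 34
y3 = s (x1 - x3) - y1 mod 47 = 32 * (23 - 34) - 16 = 8

P + Q = (34, 8)


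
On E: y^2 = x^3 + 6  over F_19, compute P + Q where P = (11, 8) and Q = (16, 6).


P != Q, so use the chord formula.
s = (y2 - y1) / (x2 - x1) = (17) / (5) mod 19 = 11
x3 = s^2 - x1 - x2 mod 19 = 11^2 - 11 - 16 = 18
y3 = s (x1 - x3) - y1 mod 19 = 11 * (11 - 18) - 8 = 10

P + Q = (18, 10)


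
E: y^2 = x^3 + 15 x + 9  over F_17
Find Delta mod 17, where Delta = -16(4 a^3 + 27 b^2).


4 a^3 + 27 b^2 = 4*15^3 + 27*9^2 = 13500 + 2187 = 15687
Delta = -16 * (15687) = -250992
Delta mod 17 = 13

Delta = 13 (mod 17)


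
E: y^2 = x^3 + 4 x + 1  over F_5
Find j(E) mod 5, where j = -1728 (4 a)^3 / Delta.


Delta = -16(4 a^3 + 27 b^2) mod 5 = 2
-1728 * (4 a)^3 = -1728 * (4*4)^3 mod 5 = 2
j = 2 * 2^(-1) mod 5 = 1

j = 1 (mod 5)


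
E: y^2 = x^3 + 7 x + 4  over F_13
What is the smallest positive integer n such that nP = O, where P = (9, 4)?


Compute successive multiples of P until we hit O:
  1P = (9, 4)
  2P = (12, 3)
  3P = (8, 0)
  4P = (12, 10)
  5P = (9, 9)
  6P = O

ord(P) = 6


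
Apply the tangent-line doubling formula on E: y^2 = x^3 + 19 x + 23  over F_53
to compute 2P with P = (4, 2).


Doubling: s = (3 x1^2 + a) / (2 y1)
s = (3*4^2 + 19) / (2*2) mod 53 = 30
x3 = s^2 - 2 x1 mod 53 = 30^2 - 2*4 = 44
y3 = s (x1 - x3) - y1 mod 53 = 30 * (4 - 44) - 2 = 17

2P = (44, 17)


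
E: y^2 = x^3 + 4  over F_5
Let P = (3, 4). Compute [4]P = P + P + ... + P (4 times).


k = 4 = 100_2 (binary, LSB first: 001)
Double-and-add from P = (3, 4):
  bit 0 = 0: acc unchanged = O
  bit 1 = 0: acc unchanged = O
  bit 2 = 1: acc = O + (0, 2) = (0, 2)

4P = (0, 2)


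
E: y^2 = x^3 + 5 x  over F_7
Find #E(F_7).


For each x in F_7, count y with y^2 = x^3 + 5 x + 0 mod 7:
  x = 0: RHS = 0, y in [0]  -> 1 point(s)
  x = 2: RHS = 4, y in [2, 5]  -> 2 point(s)
  x = 3: RHS = 0, y in [0]  -> 1 point(s)
  x = 4: RHS = 0, y in [0]  -> 1 point(s)
  x = 6: RHS = 1, y in [1, 6]  -> 2 point(s)
Affine points: 7. Add the point at infinity: total = 8.

#E(F_7) = 8


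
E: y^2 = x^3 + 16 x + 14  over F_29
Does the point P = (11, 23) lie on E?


Check whether y^2 = x^3 + 16 x + 14 (mod 29) for (x, y) = (11, 23).
LHS: y^2 = 23^2 mod 29 = 7
RHS: x^3 + 16 x + 14 = 11^3 + 16*11 + 14 mod 29 = 13
LHS != RHS

No, not on the curve


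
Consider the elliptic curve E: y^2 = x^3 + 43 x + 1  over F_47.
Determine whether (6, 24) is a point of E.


Check whether y^2 = x^3 + 43 x + 1 (mod 47) for (x, y) = (6, 24).
LHS: y^2 = 24^2 mod 47 = 12
RHS: x^3 + 43 x + 1 = 6^3 + 43*6 + 1 mod 47 = 5
LHS != RHS

No, not on the curve


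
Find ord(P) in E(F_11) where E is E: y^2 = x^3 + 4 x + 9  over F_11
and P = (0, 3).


Compute successive multiples of P until we hit O:
  1P = (0, 3)
  2P = (9, 2)
  3P = (5, 0)
  4P = (9, 9)
  5P = (0, 8)
  6P = O

ord(P) = 6


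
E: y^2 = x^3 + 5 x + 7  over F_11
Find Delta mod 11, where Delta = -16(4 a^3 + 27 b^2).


4 a^3 + 27 b^2 = 4*5^3 + 27*7^2 = 500 + 1323 = 1823
Delta = -16 * (1823) = -29168
Delta mod 11 = 4

Delta = 4 (mod 11)


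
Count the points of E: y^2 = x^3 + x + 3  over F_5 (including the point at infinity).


For each x in F_5, count y with y^2 = x^3 + 1 x + 3 mod 5:
  x = 1: RHS = 0, y in [0]  -> 1 point(s)
  x = 4: RHS = 1, y in [1, 4]  -> 2 point(s)
Affine points: 3. Add the point at infinity: total = 4.

#E(F_5) = 4


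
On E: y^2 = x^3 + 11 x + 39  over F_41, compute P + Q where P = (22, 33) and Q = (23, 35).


P != Q, so use the chord formula.
s = (y2 - y1) / (x2 - x1) = (2) / (1) mod 41 = 2
x3 = s^2 - x1 - x2 mod 41 = 2^2 - 22 - 23 = 0
y3 = s (x1 - x3) - y1 mod 41 = 2 * (22 - 0) - 33 = 11

P + Q = (0, 11)


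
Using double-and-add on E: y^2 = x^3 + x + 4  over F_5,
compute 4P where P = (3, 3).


k = 4 = 100_2 (binary, LSB first: 001)
Double-and-add from P = (3, 3):
  bit 0 = 0: acc unchanged = O
  bit 1 = 0: acc unchanged = O
  bit 2 = 1: acc = O + (3, 3) = (3, 3)

4P = (3, 3)


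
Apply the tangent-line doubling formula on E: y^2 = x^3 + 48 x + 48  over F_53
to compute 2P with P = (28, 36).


Doubling: s = (3 x1^2 + a) / (2 y1)
s = (3*28^2 + 48) / (2*36) mod 53 = 51
x3 = s^2 - 2 x1 mod 53 = 51^2 - 2*28 = 1
y3 = s (x1 - x3) - y1 mod 53 = 51 * (28 - 1) - 36 = 16

2P = (1, 16)


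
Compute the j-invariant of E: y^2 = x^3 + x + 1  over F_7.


Delta = -16(4 a^3 + 27 b^2) mod 7 = 1
-1728 * (4 a)^3 = -1728 * (4*1)^3 mod 7 = 1
j = 1 * 1^(-1) mod 7 = 1

j = 1 (mod 7)


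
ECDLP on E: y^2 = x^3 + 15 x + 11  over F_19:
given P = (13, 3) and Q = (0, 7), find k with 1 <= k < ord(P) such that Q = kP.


Enumerate multiples of P until we hit Q = (0, 7):
  1P = (13, 3)
  2P = (0, 7)
Match found at i = 2.

k = 2


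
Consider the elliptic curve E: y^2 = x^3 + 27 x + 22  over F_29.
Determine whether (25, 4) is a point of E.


Check whether y^2 = x^3 + 27 x + 22 (mod 29) for (x, y) = (25, 4).
LHS: y^2 = 4^2 mod 29 = 16
RHS: x^3 + 27 x + 22 = 25^3 + 27*25 + 22 mod 29 = 24
LHS != RHS

No, not on the curve


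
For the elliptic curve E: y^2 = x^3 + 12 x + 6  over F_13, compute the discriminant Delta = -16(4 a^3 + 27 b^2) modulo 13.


4 a^3 + 27 b^2 = 4*12^3 + 27*6^2 = 6912 + 972 = 7884
Delta = -16 * (7884) = -126144
Delta mod 13 = 8

Delta = 8 (mod 13)


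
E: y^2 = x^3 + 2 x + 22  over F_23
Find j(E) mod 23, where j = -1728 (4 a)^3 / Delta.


Delta = -16(4 a^3 + 27 b^2) mod 23 = 22
-1728 * (4 a)^3 = -1728 * (4*2)^3 mod 23 = 5
j = 5 * 22^(-1) mod 23 = 18

j = 18 (mod 23)


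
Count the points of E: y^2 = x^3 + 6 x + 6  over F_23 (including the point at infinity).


For each x in F_23, count y with y^2 = x^3 + 6 x + 6 mod 23:
  x = 0: RHS = 6, y in [11, 12]  -> 2 point(s)
  x = 1: RHS = 13, y in [6, 17]  -> 2 point(s)
  x = 2: RHS = 3, y in [7, 16]  -> 2 point(s)
  x = 4: RHS = 2, y in [5, 18]  -> 2 point(s)
  x = 5: RHS = 0, y in [0]  -> 1 point(s)
  x = 7: RHS = 0, y in [0]  -> 1 point(s)
  x = 10: RHS = 8, y in [10, 13]  -> 2 point(s)
  x = 11: RHS = 0, y in [0]  -> 1 point(s)
  x = 12: RHS = 12, y in [9, 14]  -> 2 point(s)
  x = 13: RHS = 4, y in [2, 21]  -> 2 point(s)
  x = 16: RHS = 12, y in [9, 14]  -> 2 point(s)
  x = 18: RHS = 12, y in [9, 14]  -> 2 point(s)
  x = 21: RHS = 9, y in [3, 20]  -> 2 point(s)
Affine points: 23. Add the point at infinity: total = 24.

#E(F_23) = 24


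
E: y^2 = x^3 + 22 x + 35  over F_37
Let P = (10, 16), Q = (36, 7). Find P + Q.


P != Q, so use the chord formula.
s = (y2 - y1) / (x2 - x1) = (28) / (26) mod 37 = 21
x3 = s^2 - x1 - x2 mod 37 = 21^2 - 10 - 36 = 25
y3 = s (x1 - x3) - y1 mod 37 = 21 * (10 - 25) - 16 = 2

P + Q = (25, 2)


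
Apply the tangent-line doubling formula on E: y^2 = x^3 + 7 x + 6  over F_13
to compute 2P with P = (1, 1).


Doubling: s = (3 x1^2 + a) / (2 y1)
s = (3*1^2 + 7) / (2*1) mod 13 = 5
x3 = s^2 - 2 x1 mod 13 = 5^2 - 2*1 = 10
y3 = s (x1 - x3) - y1 mod 13 = 5 * (1 - 10) - 1 = 6

2P = (10, 6)


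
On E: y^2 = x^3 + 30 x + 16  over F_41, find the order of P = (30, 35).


Compute successive multiples of P until we hit O:
  1P = (30, 35)
  2P = (26, 39)
  3P = (27, 3)
  4P = (34, 18)
  5P = (13, 26)
  6P = (18, 22)
  7P = (3, 25)
  8P = (6, 24)
  ... (continuing to 50P)
  50P = O

ord(P) = 50


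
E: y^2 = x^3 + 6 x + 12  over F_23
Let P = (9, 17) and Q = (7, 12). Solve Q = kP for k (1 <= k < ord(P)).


Enumerate multiples of P until we hit Q = (7, 12):
  1P = (9, 17)
  2P = (0, 9)
  3P = (4, 13)
  4P = (18, 8)
  5P = (20, 17)
  6P = (17, 6)
  7P = (5, 12)
  8P = (12, 8)
  9P = (11, 12)
  10P = (15, 21)
  11P = (2, 3)
  12P = (16, 15)
  13P = (7, 12)
Match found at i = 13.

k = 13


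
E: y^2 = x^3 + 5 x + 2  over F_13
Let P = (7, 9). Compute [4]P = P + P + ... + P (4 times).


k = 4 = 100_2 (binary, LSB first: 001)
Double-and-add from P = (7, 9):
  bit 0 = 0: acc unchanged = O
  bit 1 = 0: acc unchanged = O
  bit 2 = 1: acc = O + (12, 3) = (12, 3)

4P = (12, 3)


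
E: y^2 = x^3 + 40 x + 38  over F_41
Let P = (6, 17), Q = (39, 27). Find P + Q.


P != Q, so use the chord formula.
s = (y2 - y1) / (x2 - x1) = (10) / (33) mod 41 = 9
x3 = s^2 - x1 - x2 mod 41 = 9^2 - 6 - 39 = 36
y3 = s (x1 - x3) - y1 mod 41 = 9 * (6 - 36) - 17 = 0

P + Q = (36, 0)


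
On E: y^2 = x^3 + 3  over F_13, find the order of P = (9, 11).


Compute successive multiples of P until we hit O:
  1P = (9, 11)
  2P = (9, 2)
  3P = O

ord(P) = 3


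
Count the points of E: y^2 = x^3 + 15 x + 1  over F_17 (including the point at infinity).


For each x in F_17, count y with y^2 = x^3 + 15 x + 1 mod 17:
  x = 0: RHS = 1, y in [1, 16]  -> 2 point(s)
  x = 1: RHS = 0, y in [0]  -> 1 point(s)
  x = 6: RHS = 1, y in [1, 16]  -> 2 point(s)
  x = 8: RHS = 4, y in [2, 15]  -> 2 point(s)
  x = 9: RHS = 15, y in [7, 10]  -> 2 point(s)
  x = 11: RHS = 1, y in [1, 16]  -> 2 point(s)
  x = 13: RHS = 13, y in [8, 9]  -> 2 point(s)
  x = 16: RHS = 2, y in [6, 11]  -> 2 point(s)
Affine points: 15. Add the point at infinity: total = 16.

#E(F_17) = 16


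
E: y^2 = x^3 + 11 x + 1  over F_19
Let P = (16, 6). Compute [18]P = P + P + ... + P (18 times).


k = 18 = 10010_2 (binary, LSB first: 01001)
Double-and-add from P = (16, 6):
  bit 0 = 0: acc unchanged = O
  bit 1 = 1: acc = O + (6, 13) = (6, 13)
  bit 2 = 0: acc unchanged = (6, 13)
  bit 3 = 0: acc unchanged = (6, 13)
  bit 4 = 1: acc = (6, 13) + (15, 8) = (3, 17)

18P = (3, 17)


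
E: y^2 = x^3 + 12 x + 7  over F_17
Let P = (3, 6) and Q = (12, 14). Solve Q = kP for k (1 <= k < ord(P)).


Enumerate multiples of P until we hit Q = (12, 14):
  1P = (3, 6)
  2P = (12, 3)
  3P = (4, 0)
  4P = (12, 14)
Match found at i = 4.

k = 4


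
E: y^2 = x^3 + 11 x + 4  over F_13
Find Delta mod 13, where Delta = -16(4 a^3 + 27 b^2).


4 a^3 + 27 b^2 = 4*11^3 + 27*4^2 = 5324 + 432 = 5756
Delta = -16 * (5756) = -92096
Delta mod 13 = 9

Delta = 9 (mod 13)


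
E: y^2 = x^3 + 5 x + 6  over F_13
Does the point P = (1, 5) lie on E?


Check whether y^2 = x^3 + 5 x + 6 (mod 13) for (x, y) = (1, 5).
LHS: y^2 = 5^2 mod 13 = 12
RHS: x^3 + 5 x + 6 = 1^3 + 5*1 + 6 mod 13 = 12
LHS = RHS

Yes, on the curve


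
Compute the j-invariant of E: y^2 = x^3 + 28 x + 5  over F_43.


Delta = -16(4 a^3 + 27 b^2) mod 43 = 4
-1728 * (4 a)^3 = -1728 * (4*28)^3 mod 43 = 2
j = 2 * 4^(-1) mod 43 = 22

j = 22 (mod 43)


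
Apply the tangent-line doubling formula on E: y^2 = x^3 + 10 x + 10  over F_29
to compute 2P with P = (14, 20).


Doubling: s = (3 x1^2 + a) / (2 y1)
s = (3*14^2 + 10) / (2*20) mod 29 = 28
x3 = s^2 - 2 x1 mod 29 = 28^2 - 2*14 = 2
y3 = s (x1 - x3) - y1 mod 29 = 28 * (14 - 2) - 20 = 26

2P = (2, 26)


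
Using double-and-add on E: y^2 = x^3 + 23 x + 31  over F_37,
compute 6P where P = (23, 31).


k = 6 = 110_2 (binary, LSB first: 011)
Double-and-add from P = (23, 31):
  bit 0 = 0: acc unchanged = O
  bit 1 = 1: acc = O + (21, 9) = (21, 9)
  bit 2 = 1: acc = (21, 9) + (2, 14) = (3, 33)

6P = (3, 33)


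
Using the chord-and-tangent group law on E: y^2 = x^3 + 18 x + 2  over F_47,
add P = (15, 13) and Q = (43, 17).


P != Q, so use the chord formula.
s = (y2 - y1) / (x2 - x1) = (4) / (28) mod 47 = 27
x3 = s^2 - x1 - x2 mod 47 = 27^2 - 15 - 43 = 13
y3 = s (x1 - x3) - y1 mod 47 = 27 * (15 - 13) - 13 = 41

P + Q = (13, 41)


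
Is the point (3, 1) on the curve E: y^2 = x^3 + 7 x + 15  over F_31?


Check whether y^2 = x^3 + 7 x + 15 (mod 31) for (x, y) = (3, 1).
LHS: y^2 = 1^2 mod 31 = 1
RHS: x^3 + 7 x + 15 = 3^3 + 7*3 + 15 mod 31 = 1
LHS = RHS

Yes, on the curve


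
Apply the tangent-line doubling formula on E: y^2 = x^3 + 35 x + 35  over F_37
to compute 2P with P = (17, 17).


Doubling: s = (3 x1^2 + a) / (2 y1)
s = (3*17^2 + 35) / (2*17) mod 37 = 20
x3 = s^2 - 2 x1 mod 37 = 20^2 - 2*17 = 33
y3 = s (x1 - x3) - y1 mod 37 = 20 * (17 - 33) - 17 = 33

2P = (33, 33)


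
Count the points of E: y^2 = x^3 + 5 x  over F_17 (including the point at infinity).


For each x in F_17, count y with y^2 = x^3 + 5 x + 0 mod 17:
  x = 0: RHS = 0, y in [0]  -> 1 point(s)
  x = 2: RHS = 1, y in [1, 16]  -> 2 point(s)
  x = 3: RHS = 8, y in [5, 12]  -> 2 point(s)
  x = 4: RHS = 16, y in [4, 13]  -> 2 point(s)
  x = 6: RHS = 8, y in [5, 12]  -> 2 point(s)
  x = 7: RHS = 4, y in [2, 15]  -> 2 point(s)
  x = 8: RHS = 8, y in [5, 12]  -> 2 point(s)
  x = 9: RHS = 9, y in [3, 14]  -> 2 point(s)
  x = 10: RHS = 13, y in [8, 9]  -> 2 point(s)
  x = 11: RHS = 9, y in [3, 14]  -> 2 point(s)
  x = 13: RHS = 1, y in [1, 16]  -> 2 point(s)
  x = 14: RHS = 9, y in [3, 14]  -> 2 point(s)
  x = 15: RHS = 16, y in [4, 13]  -> 2 point(s)
Affine points: 25. Add the point at infinity: total = 26.

#E(F_17) = 26


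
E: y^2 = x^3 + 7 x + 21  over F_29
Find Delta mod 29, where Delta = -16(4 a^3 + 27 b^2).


4 a^3 + 27 b^2 = 4*7^3 + 27*21^2 = 1372 + 11907 = 13279
Delta = -16 * (13279) = -212464
Delta mod 29 = 19

Delta = 19 (mod 29)


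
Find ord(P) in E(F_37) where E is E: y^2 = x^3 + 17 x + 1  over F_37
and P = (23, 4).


Compute successive multiples of P until we hit O:
  1P = (23, 4)
  2P = (0, 1)
  3P = (35, 25)
  4P = (26, 0)
  5P = (35, 12)
  6P = (0, 36)
  7P = (23, 33)
  8P = O

ord(P) = 8


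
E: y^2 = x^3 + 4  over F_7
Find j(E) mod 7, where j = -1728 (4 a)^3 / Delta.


Delta = -16(4 a^3 + 27 b^2) mod 7 = 4
-1728 * (4 a)^3 = -1728 * (4*0)^3 mod 7 = 0
j = 0 * 4^(-1) mod 7 = 0

j = 0 (mod 7)


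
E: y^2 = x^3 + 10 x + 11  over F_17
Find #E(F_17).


For each x in F_17, count y with y^2 = x^3 + 10 x + 11 mod 17:
  x = 3: RHS = 0, y in [0]  -> 1 point(s)
  x = 4: RHS = 13, y in [8, 9]  -> 2 point(s)
  x = 5: RHS = 16, y in [4, 13]  -> 2 point(s)
  x = 6: RHS = 15, y in [7, 10]  -> 2 point(s)
  x = 7: RHS = 16, y in [4, 13]  -> 2 point(s)
  x = 8: RHS = 8, y in [5, 12]  -> 2 point(s)
  x = 13: RHS = 9, y in [3, 14]  -> 2 point(s)
  x = 15: RHS = 0, y in [0]  -> 1 point(s)
  x = 16: RHS = 0, y in [0]  -> 1 point(s)
Affine points: 15. Add the point at infinity: total = 16.

#E(F_17) = 16


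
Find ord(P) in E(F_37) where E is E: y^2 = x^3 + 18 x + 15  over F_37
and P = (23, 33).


Compute successive multiples of P until we hit O:
  1P = (23, 33)
  2P = (1, 21)
  3P = (24, 27)
  4P = (26, 22)
  5P = (22, 25)
  6P = (19, 36)
  7P = (21, 21)
  8P = (29, 5)
  ... (continuing to 39P)
  39P = O

ord(P) = 39


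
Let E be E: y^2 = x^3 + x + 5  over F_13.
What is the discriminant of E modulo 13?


4 a^3 + 27 b^2 = 4*1^3 + 27*5^2 = 4 + 675 = 679
Delta = -16 * (679) = -10864
Delta mod 13 = 4

Delta = 4 (mod 13)


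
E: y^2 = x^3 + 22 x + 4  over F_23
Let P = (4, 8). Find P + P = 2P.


Doubling: s = (3 x1^2 + a) / (2 y1)
s = (3*4^2 + 22) / (2*8) mod 23 = 13
x3 = s^2 - 2 x1 mod 23 = 13^2 - 2*4 = 0
y3 = s (x1 - x3) - y1 mod 23 = 13 * (4 - 0) - 8 = 21

2P = (0, 21)


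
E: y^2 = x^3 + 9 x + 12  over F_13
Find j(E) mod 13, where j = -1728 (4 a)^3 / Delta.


Delta = -16(4 a^3 + 27 b^2) mod 13 = 11
-1728 * (4 a)^3 = -1728 * (4*9)^3 mod 13 = 12
j = 12 * 11^(-1) mod 13 = 7

j = 7 (mod 13)


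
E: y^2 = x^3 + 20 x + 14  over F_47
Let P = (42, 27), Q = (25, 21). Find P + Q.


P != Q, so use the chord formula.
s = (y2 - y1) / (x2 - x1) = (41) / (30) mod 47 = 28
x3 = s^2 - x1 - x2 mod 47 = 28^2 - 42 - 25 = 12
y3 = s (x1 - x3) - y1 mod 47 = 28 * (42 - 12) - 27 = 14

P + Q = (12, 14)


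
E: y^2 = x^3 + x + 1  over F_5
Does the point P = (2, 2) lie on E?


Check whether y^2 = x^3 + 1 x + 1 (mod 5) for (x, y) = (2, 2).
LHS: y^2 = 2^2 mod 5 = 4
RHS: x^3 + 1 x + 1 = 2^3 + 1*2 + 1 mod 5 = 1
LHS != RHS

No, not on the curve


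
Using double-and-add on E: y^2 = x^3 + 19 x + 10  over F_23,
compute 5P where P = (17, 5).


k = 5 = 101_2 (binary, LSB first: 101)
Double-and-add from P = (17, 5):
  bit 0 = 1: acc = O + (17, 5) = (17, 5)
  bit 1 = 0: acc unchanged = (17, 5)
  bit 2 = 1: acc = (17, 5) + (13, 4) = (6, 15)

5P = (6, 15)


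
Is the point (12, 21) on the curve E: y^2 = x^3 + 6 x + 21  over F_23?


Check whether y^2 = x^3 + 6 x + 21 (mod 23) for (x, y) = (12, 21).
LHS: y^2 = 21^2 mod 23 = 4
RHS: x^3 + 6 x + 21 = 12^3 + 6*12 + 21 mod 23 = 4
LHS = RHS

Yes, on the curve


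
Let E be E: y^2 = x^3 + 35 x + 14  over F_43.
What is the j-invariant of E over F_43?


Delta = -16(4 a^3 + 27 b^2) mod 43 = 40
-1728 * (4 a)^3 = -1728 * (4*35)^3 mod 43 = 16
j = 16 * 40^(-1) mod 43 = 9

j = 9 (mod 43)


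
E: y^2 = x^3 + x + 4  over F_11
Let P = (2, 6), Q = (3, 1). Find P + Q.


P != Q, so use the chord formula.
s = (y2 - y1) / (x2 - x1) = (6) / (1) mod 11 = 6
x3 = s^2 - x1 - x2 mod 11 = 6^2 - 2 - 3 = 9
y3 = s (x1 - x3) - y1 mod 11 = 6 * (2 - 9) - 6 = 7

P + Q = (9, 7)


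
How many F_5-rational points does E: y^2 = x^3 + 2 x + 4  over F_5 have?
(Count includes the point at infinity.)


For each x in F_5, count y with y^2 = x^3 + 2 x + 4 mod 5:
  x = 0: RHS = 4, y in [2, 3]  -> 2 point(s)
  x = 2: RHS = 1, y in [1, 4]  -> 2 point(s)
  x = 4: RHS = 1, y in [1, 4]  -> 2 point(s)
Affine points: 6. Add the point at infinity: total = 7.

#E(F_5) = 7


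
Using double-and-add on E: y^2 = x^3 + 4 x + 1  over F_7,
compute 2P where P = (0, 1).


k = 2 = 10_2 (binary, LSB first: 01)
Double-and-add from P = (0, 1):
  bit 0 = 0: acc unchanged = O
  bit 1 = 1: acc = O + (4, 5) = (4, 5)

2P = (4, 5)


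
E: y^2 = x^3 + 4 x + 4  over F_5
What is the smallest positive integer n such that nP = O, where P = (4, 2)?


Compute successive multiples of P until we hit O:
  1P = (4, 2)
  2P = (1, 2)
  3P = (0, 3)
  4P = (2, 0)
  5P = (0, 2)
  6P = (1, 3)
  7P = (4, 3)
  8P = O

ord(P) = 8


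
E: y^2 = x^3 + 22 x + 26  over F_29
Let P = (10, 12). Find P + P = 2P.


Doubling: s = (3 x1^2 + a) / (2 y1)
s = (3*10^2 + 22) / (2*12) mod 29 = 11
x3 = s^2 - 2 x1 mod 29 = 11^2 - 2*10 = 14
y3 = s (x1 - x3) - y1 mod 29 = 11 * (10 - 14) - 12 = 2

2P = (14, 2)


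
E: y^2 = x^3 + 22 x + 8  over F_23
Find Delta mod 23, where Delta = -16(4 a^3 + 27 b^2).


4 a^3 + 27 b^2 = 4*22^3 + 27*8^2 = 42592 + 1728 = 44320
Delta = -16 * (44320) = -709120
Delta mod 23 = 16

Delta = 16 (mod 23)


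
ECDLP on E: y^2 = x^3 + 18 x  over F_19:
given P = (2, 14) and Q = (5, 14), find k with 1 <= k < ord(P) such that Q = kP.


Enumerate multiples of P until we hit Q = (5, 14):
  1P = (2, 14)
  2P = (5, 14)
Match found at i = 2.

k = 2


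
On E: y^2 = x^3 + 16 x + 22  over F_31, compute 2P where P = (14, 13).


Doubling: s = (3 x1^2 + a) / (2 y1)
s = (3*14^2 + 16) / (2*13) mod 31 = 28
x3 = s^2 - 2 x1 mod 31 = 28^2 - 2*14 = 12
y3 = s (x1 - x3) - y1 mod 31 = 28 * (14 - 12) - 13 = 12

2P = (12, 12)


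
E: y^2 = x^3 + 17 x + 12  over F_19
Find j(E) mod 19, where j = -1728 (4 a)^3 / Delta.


Delta = -16(4 a^3 + 27 b^2) mod 19 = 16
-1728 * (4 a)^3 = -1728 * (4*17)^3 mod 19 = 1
j = 1 * 16^(-1) mod 19 = 6

j = 6 (mod 19)


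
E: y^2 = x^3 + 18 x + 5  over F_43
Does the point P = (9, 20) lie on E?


Check whether y^2 = x^3 + 18 x + 5 (mod 43) for (x, y) = (9, 20).
LHS: y^2 = 20^2 mod 43 = 13
RHS: x^3 + 18 x + 5 = 9^3 + 18*9 + 5 mod 43 = 36
LHS != RHS

No, not on the curve


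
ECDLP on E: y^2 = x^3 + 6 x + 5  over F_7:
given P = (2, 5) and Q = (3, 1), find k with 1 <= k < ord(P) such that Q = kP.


Enumerate multiples of P until we hit Q = (3, 1):
  1P = (2, 5)
  2P = (4, 4)
  3P = (3, 6)
  4P = (3, 1)
Match found at i = 4.

k = 4


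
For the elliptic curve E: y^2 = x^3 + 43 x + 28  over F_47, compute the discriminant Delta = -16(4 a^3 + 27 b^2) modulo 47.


4 a^3 + 27 b^2 = 4*43^3 + 27*28^2 = 318028 + 21168 = 339196
Delta = -16 * (339196) = -5427136
Delta mod 47 = 1

Delta = 1 (mod 47)


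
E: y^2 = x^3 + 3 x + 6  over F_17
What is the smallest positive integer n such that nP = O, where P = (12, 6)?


Compute successive multiples of P until we hit O:
  1P = (12, 6)
  2P = (14, 15)
  3P = (7, 8)
  4P = (7, 9)
  5P = (14, 2)
  6P = (12, 11)
  7P = O

ord(P) = 7


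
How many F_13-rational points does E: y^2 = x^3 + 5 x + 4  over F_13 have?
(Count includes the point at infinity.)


For each x in F_13, count y with y^2 = x^3 + 5 x + 4 mod 13:
  x = 0: RHS = 4, y in [2, 11]  -> 2 point(s)
  x = 1: RHS = 10, y in [6, 7]  -> 2 point(s)
  x = 2: RHS = 9, y in [3, 10]  -> 2 point(s)
  x = 4: RHS = 10, y in [6, 7]  -> 2 point(s)
  x = 6: RHS = 3, y in [4, 9]  -> 2 point(s)
  x = 8: RHS = 10, y in [6, 7]  -> 2 point(s)
  x = 10: RHS = 1, y in [1, 12]  -> 2 point(s)
  x = 11: RHS = 12, y in [5, 8]  -> 2 point(s)
Affine points: 16. Add the point at infinity: total = 17.

#E(F_13) = 17


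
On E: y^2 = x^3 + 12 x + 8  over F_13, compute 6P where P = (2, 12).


k = 6 = 110_2 (binary, LSB first: 011)
Double-and-add from P = (2, 12):
  bit 0 = 0: acc unchanged = O
  bit 1 = 1: acc = O + (10, 6) = (10, 6)
  bit 2 = 1: acc = (10, 6) + (6, 7) = (6, 6)

6P = (6, 6)


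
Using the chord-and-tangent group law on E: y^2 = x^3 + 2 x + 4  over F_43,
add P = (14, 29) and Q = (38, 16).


P != Q, so use the chord formula.
s = (y2 - y1) / (x2 - x1) = (30) / (24) mod 43 = 12
x3 = s^2 - x1 - x2 mod 43 = 12^2 - 14 - 38 = 6
y3 = s (x1 - x3) - y1 mod 43 = 12 * (14 - 6) - 29 = 24

P + Q = (6, 24)


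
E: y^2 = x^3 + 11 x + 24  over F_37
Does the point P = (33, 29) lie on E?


Check whether y^2 = x^3 + 11 x + 24 (mod 37) for (x, y) = (33, 29).
LHS: y^2 = 29^2 mod 37 = 27
RHS: x^3 + 11 x + 24 = 33^3 + 11*33 + 24 mod 37 = 27
LHS = RHS

Yes, on the curve


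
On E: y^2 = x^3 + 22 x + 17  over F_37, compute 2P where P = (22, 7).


Doubling: s = (3 x1^2 + a) / (2 y1)
s = (3*22^2 + 22) / (2*7) mod 37 = 26
x3 = s^2 - 2 x1 mod 37 = 26^2 - 2*22 = 3
y3 = s (x1 - x3) - y1 mod 37 = 26 * (22 - 3) - 7 = 6

2P = (3, 6)


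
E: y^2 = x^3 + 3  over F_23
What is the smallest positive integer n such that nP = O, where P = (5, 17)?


Compute successive multiples of P until we hit O:
  1P = (5, 17)
  2P = (19, 13)
  3P = (8, 20)
  4P = (11, 0)
  5P = (8, 3)
  6P = (19, 10)
  7P = (5, 6)
  8P = O

ord(P) = 8


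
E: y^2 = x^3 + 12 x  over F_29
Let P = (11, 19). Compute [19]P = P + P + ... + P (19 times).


k = 19 = 10011_2 (binary, LSB first: 11001)
Double-and-add from P = (11, 19):
  bit 0 = 1: acc = O + (11, 19) = (11, 19)
  bit 1 = 1: acc = (11, 19) + (16, 24) = (3, 18)
  bit 2 = 0: acc unchanged = (3, 18)
  bit 3 = 0: acc unchanged = (3, 18)
  bit 4 = 1: acc = (3, 18) + (9, 5) = (8, 17)

19P = (8, 17)


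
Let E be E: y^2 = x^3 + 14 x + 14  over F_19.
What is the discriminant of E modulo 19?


4 a^3 + 27 b^2 = 4*14^3 + 27*14^2 = 10976 + 5292 = 16268
Delta = -16 * (16268) = -260288
Delta mod 19 = 12

Delta = 12 (mod 19)


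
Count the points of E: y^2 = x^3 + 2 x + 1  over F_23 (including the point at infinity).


For each x in F_23, count y with y^2 = x^3 + 2 x + 1 mod 23:
  x = 0: RHS = 1, y in [1, 22]  -> 2 point(s)
  x = 1: RHS = 4, y in [2, 21]  -> 2 point(s)
  x = 2: RHS = 13, y in [6, 17]  -> 2 point(s)
  x = 4: RHS = 4, y in [2, 21]  -> 2 point(s)
  x = 7: RHS = 13, y in [6, 17]  -> 2 point(s)
  x = 8: RHS = 0, y in [0]  -> 1 point(s)
  x = 9: RHS = 12, y in [9, 14]  -> 2 point(s)
  x = 10: RHS = 9, y in [3, 20]  -> 2 point(s)
  x = 13: RHS = 16, y in [4, 19]  -> 2 point(s)
  x = 14: RHS = 13, y in [6, 17]  -> 2 point(s)
  x = 15: RHS = 2, y in [5, 18]  -> 2 point(s)
  x = 16: RHS = 12, y in [9, 14]  -> 2 point(s)
  x = 17: RHS = 3, y in [7, 16]  -> 2 point(s)
  x = 18: RHS = 4, y in [2, 21]  -> 2 point(s)
  x = 21: RHS = 12, y in [9, 14]  -> 2 point(s)
Affine points: 29. Add the point at infinity: total = 30.

#E(F_23) = 30


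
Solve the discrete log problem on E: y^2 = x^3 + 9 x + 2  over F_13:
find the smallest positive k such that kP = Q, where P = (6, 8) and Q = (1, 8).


Enumerate multiples of P until we hit Q = (1, 8):
  1P = (6, 8)
  2P = (1, 5)
  3P = (10, 0)
  4P = (1, 8)
Match found at i = 4.

k = 4


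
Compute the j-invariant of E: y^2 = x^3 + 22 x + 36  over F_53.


Delta = -16(4 a^3 + 27 b^2) mod 53 = 22
-1728 * (4 a)^3 = -1728 * (4*22)^3 mod 53 = 11
j = 11 * 22^(-1) mod 53 = 27

j = 27 (mod 53)


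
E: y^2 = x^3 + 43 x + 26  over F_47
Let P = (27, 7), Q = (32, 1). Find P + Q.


P != Q, so use the chord formula.
s = (y2 - y1) / (x2 - x1) = (41) / (5) mod 47 = 27
x3 = s^2 - x1 - x2 mod 47 = 27^2 - 27 - 32 = 12
y3 = s (x1 - x3) - y1 mod 47 = 27 * (27 - 12) - 7 = 22

P + Q = (12, 22)


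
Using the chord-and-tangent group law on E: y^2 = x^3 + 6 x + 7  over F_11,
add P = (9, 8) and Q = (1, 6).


P != Q, so use the chord formula.
s = (y2 - y1) / (x2 - x1) = (9) / (3) mod 11 = 3
x3 = s^2 - x1 - x2 mod 11 = 3^2 - 9 - 1 = 10
y3 = s (x1 - x3) - y1 mod 11 = 3 * (9 - 10) - 8 = 0

P + Q = (10, 0)
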